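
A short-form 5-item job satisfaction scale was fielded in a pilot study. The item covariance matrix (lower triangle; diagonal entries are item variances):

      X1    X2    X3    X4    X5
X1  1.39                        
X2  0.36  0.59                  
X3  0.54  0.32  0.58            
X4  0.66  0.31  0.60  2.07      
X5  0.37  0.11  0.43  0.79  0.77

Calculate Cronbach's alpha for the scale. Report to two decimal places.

α = 0.78

ΣVar(i) = 1.39 + 0.59 + 0.58 + 2.07 + 0.77 = 5.40
Σ_{i<j} σ_ij = 4.49
total variance = 5.40 + 2 × 4.49 = 14.38
α = (k/(k−1))·(1 − ΣVar(i)/total variance) = (5/4)·(1 − 5.40/14.38) = 0.78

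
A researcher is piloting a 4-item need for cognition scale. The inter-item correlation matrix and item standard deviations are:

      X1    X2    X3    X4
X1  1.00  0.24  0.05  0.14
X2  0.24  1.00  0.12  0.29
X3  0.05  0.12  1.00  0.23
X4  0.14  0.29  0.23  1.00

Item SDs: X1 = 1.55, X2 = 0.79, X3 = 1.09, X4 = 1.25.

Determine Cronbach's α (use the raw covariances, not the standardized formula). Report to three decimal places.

Σσ²ᵢ = 1.55² + 0.79² + 1.09² + 1.25² = 5.7772
Covariances σ_ij = r_ij · s_i · s_j:
  σ(X1,X2) = 0.24 × 1.55 × 0.79 = 0.2939
  σ(X1,X3) = 0.05 × 1.55 × 1.09 = 0.0845
  σ(X1,X4) = 0.14 × 1.55 × 1.25 = 0.2713
  σ(X2,X3) = 0.12 × 0.79 × 1.09 = 0.1033
  σ(X2,X4) = 0.29 × 0.79 × 1.25 = 0.2864
  σ(X3,X4) = 0.23 × 1.09 × 1.25 = 0.3134
σ²_T = Σσ²ᵢ + 2·Σσ_ij = 5.7772 + 2 × 1.3528 = 8.4828
α = (4/3)·(1 − 5.7772/8.4828) = 0.425

α = 0.425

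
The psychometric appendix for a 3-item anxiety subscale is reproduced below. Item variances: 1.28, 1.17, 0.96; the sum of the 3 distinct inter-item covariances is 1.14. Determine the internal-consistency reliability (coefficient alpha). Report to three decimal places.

ΣVar(i) = 1.28 + 1.17 + 0.96 = 3.41
Sum of distinct covariances = 1.14
σ²_T = ΣVar(i) + 2·Σcov = 3.41 + 2 × 1.14 = 5.69
α = (3/2)·(1 − 3.41/5.69) = 0.601

α = 0.601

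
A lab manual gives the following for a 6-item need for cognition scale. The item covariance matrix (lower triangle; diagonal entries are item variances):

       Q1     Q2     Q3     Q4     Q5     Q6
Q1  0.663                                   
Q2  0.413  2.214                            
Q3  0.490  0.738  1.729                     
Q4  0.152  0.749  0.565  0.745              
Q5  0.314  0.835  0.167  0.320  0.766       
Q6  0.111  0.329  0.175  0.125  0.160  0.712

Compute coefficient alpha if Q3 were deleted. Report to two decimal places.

Remaining items: Q1, Q2, Q4, Q5, Q6 (k = 5).
ΣVar(i) = 0.663 + 2.214 + 0.745 + 0.766 + 0.712 = 5.100
total variance = 5.100 + 2 × 3.508 = 12.116
α (item deleted) = (5/4)·(1 − 5.100/12.116) = 0.72

coefficient alpha = 0.72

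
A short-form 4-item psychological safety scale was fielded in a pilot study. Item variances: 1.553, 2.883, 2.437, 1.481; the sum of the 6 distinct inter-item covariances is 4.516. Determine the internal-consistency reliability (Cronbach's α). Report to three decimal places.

α = 0.693

ΣVar(i) = 1.553 + 2.883 + 2.437 + 1.481 = 8.354
Sum of distinct covariances = 4.516
total variance = ΣVar(i) + 2·Σcov = 8.354 + 2 × 4.516 = 17.386
α = (4/3)·(1 − 8.354/17.386) = 0.693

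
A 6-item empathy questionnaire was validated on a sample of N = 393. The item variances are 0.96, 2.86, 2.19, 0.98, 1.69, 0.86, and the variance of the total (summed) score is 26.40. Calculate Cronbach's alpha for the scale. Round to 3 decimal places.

Cronbach's alpha = 0.766

Σσ²ᵢ = 0.96 + 2.86 + 2.19 + 0.98 + 1.69 + 0.86 = 9.54
α = (k/(k−1))·(1 − Σσ²ᵢ/σ²_T) = (6/5)·(1 − 9.54/26.40) = 0.766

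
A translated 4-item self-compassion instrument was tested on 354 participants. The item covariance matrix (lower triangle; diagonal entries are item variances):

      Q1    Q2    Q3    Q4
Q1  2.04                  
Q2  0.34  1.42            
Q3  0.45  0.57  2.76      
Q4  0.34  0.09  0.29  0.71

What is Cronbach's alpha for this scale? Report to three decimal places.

ΣVar(i) = 2.04 + 1.42 + 2.76 + 0.71 = 6.93
Σ_{i<j} σ_ij = 2.08
Var(T) = 6.93 + 2 × 2.08 = 11.09
α = (k/(k−1))·(1 − ΣVar(i)/Var(T)) = (4/3)·(1 − 6.93/11.09) = 0.500

Cronbach's alpha = 0.500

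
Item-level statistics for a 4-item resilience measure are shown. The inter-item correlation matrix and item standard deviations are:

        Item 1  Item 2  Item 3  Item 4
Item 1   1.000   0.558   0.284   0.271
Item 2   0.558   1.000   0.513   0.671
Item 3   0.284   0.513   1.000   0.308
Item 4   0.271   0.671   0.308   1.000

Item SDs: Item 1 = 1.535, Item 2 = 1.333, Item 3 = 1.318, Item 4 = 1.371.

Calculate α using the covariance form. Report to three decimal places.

α = 0.749

Σσ²ᵢ = 1.535² + 1.333² + 1.318² + 1.371² = 7.7499
Covariances σ_ij = r_ij · s_i · s_j:
  σ(Item 1,Item 2) = 0.558 × 1.535 × 1.333 = 1.1418
  σ(Item 1,Item 3) = 0.284 × 1.535 × 1.318 = 0.5746
  σ(Item 1,Item 4) = 0.271 × 1.535 × 1.371 = 0.5703
  σ(Item 2,Item 3) = 0.513 × 1.333 × 1.318 = 0.9013
  σ(Item 2,Item 4) = 0.671 × 1.333 × 1.371 = 1.2263
  σ(Item 3,Item 4) = 0.308 × 1.318 × 1.371 = 0.5565
σ²_T = Σσ²ᵢ + 2·Σσ_ij = 7.7499 + 2 × 4.9708 = 17.6915
α = (4/3)·(1 − 7.7499/17.6915) = 0.749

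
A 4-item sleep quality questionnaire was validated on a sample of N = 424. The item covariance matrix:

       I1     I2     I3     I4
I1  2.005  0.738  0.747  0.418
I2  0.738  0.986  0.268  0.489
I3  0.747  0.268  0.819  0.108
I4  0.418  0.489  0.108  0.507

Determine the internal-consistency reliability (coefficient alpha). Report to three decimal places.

Σσ²ᵢ = 2.005 + 0.986 + 0.819 + 0.507 = 4.317
Σ_{i<j} σ_ij = 2.768
total variance = 4.317 + 2 × 2.768 = 9.853
α = (k/(k−1))·(1 − Σσ²ᵢ/total variance) = (4/3)·(1 − 4.317/9.853) = 0.749

coefficient alpha = 0.749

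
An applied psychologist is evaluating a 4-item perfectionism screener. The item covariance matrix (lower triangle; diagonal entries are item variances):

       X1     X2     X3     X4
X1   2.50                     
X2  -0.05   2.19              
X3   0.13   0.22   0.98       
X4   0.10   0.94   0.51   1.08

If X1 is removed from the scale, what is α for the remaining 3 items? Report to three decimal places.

Remaining items: X2, X3, X4 (k = 3).
ΣVar(i) = 2.19 + 0.98 + 1.08 = 4.25
total variance = 4.25 + 2 × 1.67 = 7.59
α (item deleted) = (3/2)·(1 − 4.25/7.59) = 0.660

α = 0.660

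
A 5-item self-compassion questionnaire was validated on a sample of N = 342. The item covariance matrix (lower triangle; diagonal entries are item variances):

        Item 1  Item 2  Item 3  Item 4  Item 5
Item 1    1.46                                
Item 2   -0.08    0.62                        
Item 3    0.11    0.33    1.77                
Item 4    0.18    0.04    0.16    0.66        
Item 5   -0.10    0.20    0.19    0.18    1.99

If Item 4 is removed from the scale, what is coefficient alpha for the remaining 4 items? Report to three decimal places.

coefficient alpha = 0.243

Remaining items: Item 1, Item 2, Item 3, Item 5 (k = 4).
sum of item variances = 1.46 + 0.62 + 1.77 + 1.99 = 5.84
σ²_T = 5.84 + 2 × 0.65 = 7.14
α (item deleted) = (4/3)·(1 − 5.84/7.14) = 0.243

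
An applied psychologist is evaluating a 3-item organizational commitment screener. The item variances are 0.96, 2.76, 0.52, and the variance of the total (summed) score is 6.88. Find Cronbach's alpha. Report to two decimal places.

Σσᵢ² = 0.96 + 2.76 + 0.52 = 4.24
α = (k/(k−1))·(1 − Σσᵢ²/σ²_total) = (3/2)·(1 − 4.24/6.88) = 0.58

Cronbach's alpha = 0.58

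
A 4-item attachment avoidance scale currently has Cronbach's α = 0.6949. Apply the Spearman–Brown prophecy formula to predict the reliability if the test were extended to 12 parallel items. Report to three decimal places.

predicted reliability = 0.872

Length factor m = 12/4 = 3.0000
α' = m·α / (1 + (m−1)·α)
   = 12/4 × 0.6949 / (1 + (12/4 − 1) × 0.6949)
   = 2.0847 / 2.3898 = 0.872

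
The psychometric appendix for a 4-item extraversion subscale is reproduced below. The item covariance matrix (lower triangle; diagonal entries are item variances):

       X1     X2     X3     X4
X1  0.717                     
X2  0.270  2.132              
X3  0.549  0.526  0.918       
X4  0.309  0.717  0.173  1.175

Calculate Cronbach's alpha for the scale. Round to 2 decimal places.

α = 0.68

sum of item variances = 0.717 + 2.132 + 0.918 + 1.175 = 4.942
Σ_{i<j} σ_ij = 2.544
Var(T) = 4.942 + 2 × 2.544 = 10.030
α = (k/(k−1))·(1 − sum of item variances/Var(T)) = (4/3)·(1 − 4.942/10.030) = 0.68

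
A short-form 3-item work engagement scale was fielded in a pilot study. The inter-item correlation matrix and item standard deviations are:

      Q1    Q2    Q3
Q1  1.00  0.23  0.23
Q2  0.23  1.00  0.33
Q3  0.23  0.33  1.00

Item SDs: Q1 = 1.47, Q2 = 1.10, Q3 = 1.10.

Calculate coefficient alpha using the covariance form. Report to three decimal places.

coefficient alpha = 0.499

Σσ²ᵢ = 1.47² + 1.10² + 1.10² = 4.5809
Covariances σ_ij = r_ij · s_i · s_j:
  σ(Q1,Q2) = 0.23 × 1.47 × 1.10 = 0.3719
  σ(Q1,Q3) = 0.23 × 1.47 × 1.10 = 0.3719
  σ(Q2,Q3) = 0.33 × 1.10 × 1.10 = 0.3993
σ²_T = Σσ²ᵢ + 2·Σσ_ij = 4.5809 + 2 × 1.1431 = 6.8671
α = (3/2)·(1 − 4.5809/6.8671) = 0.499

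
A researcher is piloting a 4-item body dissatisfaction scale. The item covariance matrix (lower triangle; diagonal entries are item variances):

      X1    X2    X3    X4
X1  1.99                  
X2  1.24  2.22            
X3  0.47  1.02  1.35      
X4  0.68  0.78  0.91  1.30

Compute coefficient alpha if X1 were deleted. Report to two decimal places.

Remaining items: X2, X3, X4 (k = 3).
Σσ²ᵢ = 2.22 + 1.35 + 1.30 = 4.87
σ²_total = 4.87 + 2 × 2.71 = 10.29
α (item deleted) = (3/2)·(1 − 4.87/10.29) = 0.79

α = 0.79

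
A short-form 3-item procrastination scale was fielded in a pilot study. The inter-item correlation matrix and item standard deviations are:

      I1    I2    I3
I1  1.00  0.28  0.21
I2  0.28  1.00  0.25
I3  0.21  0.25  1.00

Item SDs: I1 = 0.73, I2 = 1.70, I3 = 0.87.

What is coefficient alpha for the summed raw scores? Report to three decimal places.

coefficient alpha = 0.434

Σσ²ᵢ = 0.73² + 1.70² + 0.87² = 4.1798
Covariances σ_ij = r_ij · s_i · s_j:
  σ(I1,I2) = 0.28 × 0.73 × 1.70 = 0.3475
  σ(I1,I3) = 0.21 × 0.73 × 0.87 = 0.1334
  σ(I2,I3) = 0.25 × 1.70 × 0.87 = 0.3697
σ²_T = Σσ²ᵢ + 2·Σσ_ij = 4.1798 + 2 × 0.8506 = 5.8810
α = (3/2)·(1 − 4.1798/5.8810) = 0.434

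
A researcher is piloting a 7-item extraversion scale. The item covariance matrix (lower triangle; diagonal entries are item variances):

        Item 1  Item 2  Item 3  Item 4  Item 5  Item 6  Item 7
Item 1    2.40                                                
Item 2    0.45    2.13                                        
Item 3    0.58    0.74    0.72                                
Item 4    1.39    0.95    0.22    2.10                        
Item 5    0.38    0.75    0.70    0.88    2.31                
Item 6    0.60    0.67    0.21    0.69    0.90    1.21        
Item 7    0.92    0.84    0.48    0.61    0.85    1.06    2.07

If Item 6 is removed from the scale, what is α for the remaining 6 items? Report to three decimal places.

Remaining items: Item 1, Item 2, Item 3, Item 4, Item 5, Item 7 (k = 6).
Σσ²ᵢ = 2.40 + 2.13 + 0.72 + 2.10 + 2.31 + 2.07 = 11.73
total variance = 11.73 + 2 × 10.74 = 33.21
α (item deleted) = (6/5)·(1 − 11.73/33.21) = 0.776

α = 0.776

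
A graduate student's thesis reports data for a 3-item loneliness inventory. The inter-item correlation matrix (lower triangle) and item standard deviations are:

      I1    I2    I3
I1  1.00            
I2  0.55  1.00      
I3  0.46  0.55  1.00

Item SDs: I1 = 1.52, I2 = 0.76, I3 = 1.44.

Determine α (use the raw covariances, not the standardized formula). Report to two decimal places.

Σσ²ᵢ = 1.52² + 0.76² + 1.44² = 4.9616
Covariances σ_ij = r_ij · s_i · s_j:
  σ(I1,I2) = 0.55 × 1.52 × 0.76 = 0.6354
  σ(I1,I3) = 0.46 × 1.52 × 1.44 = 1.0068
  σ(I2,I3) = 0.55 × 0.76 × 1.44 = 0.6019
σ²_T = Σσ²ᵢ + 2·Σσ_ij = 4.9616 + 2 × 2.2441 = 9.4498
α = (3/2)·(1 − 4.9616/9.4498) = 0.71

α = 0.71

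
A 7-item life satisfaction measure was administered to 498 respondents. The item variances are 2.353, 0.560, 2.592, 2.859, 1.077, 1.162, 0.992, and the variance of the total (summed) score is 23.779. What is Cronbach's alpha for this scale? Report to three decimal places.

ΣVar(i) = 2.353 + 0.560 + 2.592 + 2.859 + 1.077 + 1.162 + 0.992 = 11.595
α = (k/(k−1))·(1 − ΣVar(i)/σ²_T) = (7/6)·(1 − 11.595/23.779) = 0.598

α = 0.598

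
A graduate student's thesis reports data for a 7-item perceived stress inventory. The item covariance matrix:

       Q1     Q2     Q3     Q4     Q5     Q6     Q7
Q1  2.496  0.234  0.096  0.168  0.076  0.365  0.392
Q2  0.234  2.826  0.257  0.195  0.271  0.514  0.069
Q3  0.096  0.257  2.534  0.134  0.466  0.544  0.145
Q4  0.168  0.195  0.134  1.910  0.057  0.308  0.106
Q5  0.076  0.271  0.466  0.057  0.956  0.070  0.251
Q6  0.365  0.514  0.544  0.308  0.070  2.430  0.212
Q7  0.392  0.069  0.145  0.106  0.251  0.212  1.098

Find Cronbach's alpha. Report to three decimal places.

Cronbach's alpha = 0.477

Σσ²ᵢ = 2.496 + 2.826 + 2.534 + 1.910 + 0.956 + 2.430 + 1.098 = 14.250
Sum of off-diagonal covariances = 4.930
Var(T) = 14.250 + 2 × 4.930 = 24.110
α = (k/(k−1))·(1 − Σσ²ᵢ/Var(T)) = (7/6)·(1 − 14.250/24.110) = 0.477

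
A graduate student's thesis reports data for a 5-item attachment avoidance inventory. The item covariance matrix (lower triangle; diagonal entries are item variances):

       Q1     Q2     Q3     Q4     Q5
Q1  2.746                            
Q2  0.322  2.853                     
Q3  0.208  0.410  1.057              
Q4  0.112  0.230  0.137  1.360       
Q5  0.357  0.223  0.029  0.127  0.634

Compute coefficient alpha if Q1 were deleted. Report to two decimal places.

Remaining items: Q2, Q3, Q4, Q5 (k = 4).
ΣVar(i) = 2.853 + 1.057 + 1.360 + 0.634 = 5.904
σ²_T = 5.904 + 2 × 1.156 = 8.216
α (item deleted) = (4/3)·(1 − 5.904/8.216) = 0.38

coefficient alpha = 0.38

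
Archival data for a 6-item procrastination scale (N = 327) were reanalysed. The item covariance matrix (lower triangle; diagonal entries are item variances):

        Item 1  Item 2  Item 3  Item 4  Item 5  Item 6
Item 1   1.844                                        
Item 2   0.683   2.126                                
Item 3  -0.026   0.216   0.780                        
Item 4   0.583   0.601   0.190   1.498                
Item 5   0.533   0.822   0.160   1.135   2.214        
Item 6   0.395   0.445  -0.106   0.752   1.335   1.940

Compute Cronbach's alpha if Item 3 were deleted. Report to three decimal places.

α = 0.753

Remaining items: Item 1, Item 2, Item 4, Item 5, Item 6 (k = 5).
ΣVar(i) = 1.844 + 2.126 + 1.498 + 2.214 + 1.940 = 9.622
σ²_total = 9.622 + 2 × 7.284 = 24.190
α (item deleted) = (5/4)·(1 − 9.622/24.190) = 0.753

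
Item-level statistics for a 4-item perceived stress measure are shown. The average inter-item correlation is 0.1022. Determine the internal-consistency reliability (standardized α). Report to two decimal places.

α = 0.31

Standardized α = k·r̄ / (1 + (k−1)·r̄) = 4 × 0.1022 / (1 + 3 × 0.1022)
  = 0.4088 / 1.3066 = 0.31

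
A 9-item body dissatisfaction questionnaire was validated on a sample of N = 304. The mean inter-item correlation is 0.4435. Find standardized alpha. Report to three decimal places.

standardized alpha = 0.878

Standardized α = k·r̄ / (1 + (k−1)·r̄) = 9 × 0.4435 / (1 + 8 × 0.4435)
  = 3.9915 / 4.5480 = 0.878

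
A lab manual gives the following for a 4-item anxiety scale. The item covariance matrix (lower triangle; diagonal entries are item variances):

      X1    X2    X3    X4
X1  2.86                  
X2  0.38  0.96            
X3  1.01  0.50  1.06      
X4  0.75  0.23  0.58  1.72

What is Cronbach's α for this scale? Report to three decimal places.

Cronbach's α = 0.681

sum of item variances = 2.86 + 0.96 + 1.06 + 1.72 = 6.60
Sum of off-diagonal covariances = 3.45
σ²_total = 6.60 + 2 × 3.45 = 13.50
α = (k/(k−1))·(1 − sum of item variances/σ²_total) = (4/3)·(1 − 6.60/13.50) = 0.681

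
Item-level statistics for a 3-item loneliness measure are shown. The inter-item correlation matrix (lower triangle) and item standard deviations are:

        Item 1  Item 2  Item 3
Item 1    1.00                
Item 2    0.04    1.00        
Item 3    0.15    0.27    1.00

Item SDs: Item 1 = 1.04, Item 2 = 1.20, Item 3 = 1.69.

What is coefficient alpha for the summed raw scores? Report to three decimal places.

coefficient alpha = 0.364

Σσ²ᵢ = 1.04² + 1.20² + 1.69² = 5.3777
Covariances σ_ij = r_ij · s_i · s_j:
  σ(Item 1,Item 2) = 0.04 × 1.04 × 1.20 = 0.0499
  σ(Item 1,Item 3) = 0.15 × 1.04 × 1.69 = 0.2636
  σ(Item 2,Item 3) = 0.27 × 1.20 × 1.69 = 0.5476
σ²_T = Σσ²ᵢ + 2·Σσ_ij = 5.3777 + 2 × 0.8611 = 7.0999
α = (3/2)·(1 − 5.3777/7.0999) = 0.364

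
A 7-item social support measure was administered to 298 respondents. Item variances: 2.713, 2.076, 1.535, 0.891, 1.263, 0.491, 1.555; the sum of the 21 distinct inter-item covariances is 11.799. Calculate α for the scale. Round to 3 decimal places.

α = 0.807

ΣVar(i) = 2.713 + 2.076 + 1.535 + 0.891 + 1.263 + 0.491 + 1.555 = 10.524
Sum of distinct covariances = 11.799
total variance = ΣVar(i) + 2·Σcov = 10.524 + 2 × 11.799 = 34.122
α = (7/6)·(1 − 10.524/34.122) = 0.807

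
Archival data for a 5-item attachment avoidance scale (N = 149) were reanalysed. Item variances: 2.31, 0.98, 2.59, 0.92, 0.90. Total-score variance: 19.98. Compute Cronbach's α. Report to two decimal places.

α = 0.77

sum of item variances = 2.31 + 0.98 + 2.59 + 0.92 + 0.90 = 7.70
α = (k/(k−1))·(1 − sum of item variances/σ²_T) = (5/4)·(1 − 7.70/19.98) = 0.77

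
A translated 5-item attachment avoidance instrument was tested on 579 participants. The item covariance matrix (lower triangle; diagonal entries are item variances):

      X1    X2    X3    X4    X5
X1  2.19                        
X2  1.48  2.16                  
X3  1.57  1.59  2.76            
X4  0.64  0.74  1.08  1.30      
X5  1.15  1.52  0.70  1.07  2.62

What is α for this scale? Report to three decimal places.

Σσᵢ² = 2.19 + 2.16 + 2.76 + 1.30 + 2.62 = 11.03
Sum of the distinct covariances = 11.54
σ²_total = 11.03 + 2 × 11.54 = 34.11
α = (k/(k−1))·(1 − Σσᵢ²/σ²_total) = (5/4)·(1 − 11.03/34.11) = 0.846

α = 0.846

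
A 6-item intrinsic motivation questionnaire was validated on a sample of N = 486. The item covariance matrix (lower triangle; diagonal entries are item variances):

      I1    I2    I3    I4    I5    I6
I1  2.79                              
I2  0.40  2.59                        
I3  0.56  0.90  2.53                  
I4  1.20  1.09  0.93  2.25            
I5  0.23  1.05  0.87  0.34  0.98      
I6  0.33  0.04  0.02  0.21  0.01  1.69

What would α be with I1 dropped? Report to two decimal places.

Remaining items: I2, I3, I4, I5, I6 (k = 5).
sum of item variances = 2.59 + 2.53 + 2.25 + 0.98 + 1.69 = 10.04
total variance = 10.04 + 2 × 5.46 = 20.96
α (item deleted) = (5/4)·(1 − 10.04/20.96) = 0.65

α = 0.65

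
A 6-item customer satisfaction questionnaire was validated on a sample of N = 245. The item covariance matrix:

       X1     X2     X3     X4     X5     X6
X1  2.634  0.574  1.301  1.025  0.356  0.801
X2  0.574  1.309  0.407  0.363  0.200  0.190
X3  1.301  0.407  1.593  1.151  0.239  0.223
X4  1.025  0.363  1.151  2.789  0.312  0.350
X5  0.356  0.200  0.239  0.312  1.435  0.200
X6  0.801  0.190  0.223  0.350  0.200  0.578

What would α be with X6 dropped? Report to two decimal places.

α = 0.69

Remaining items: X1, X2, X3, X4, X5 (k = 5).
ΣVar(i) = 2.634 + 1.309 + 1.593 + 2.789 + 1.435 = 9.760
σ²_total = 9.760 + 2 × 5.928 = 21.616
α (item deleted) = (5/4)·(1 − 9.760/21.616) = 0.69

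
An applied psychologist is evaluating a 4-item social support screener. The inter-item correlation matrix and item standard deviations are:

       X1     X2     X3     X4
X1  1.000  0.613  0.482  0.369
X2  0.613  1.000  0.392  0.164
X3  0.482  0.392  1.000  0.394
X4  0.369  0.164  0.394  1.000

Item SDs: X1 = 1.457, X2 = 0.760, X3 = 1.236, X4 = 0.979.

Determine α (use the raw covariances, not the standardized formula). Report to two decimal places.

α = 0.72

Σσ²ᵢ = 1.457² + 0.760² + 1.236² + 0.979² = 5.1866
Covariances σ_ij = r_ij · s_i · s_j:
  σ(X1,X2) = 0.613 × 1.457 × 0.760 = 0.6788
  σ(X1,X3) = 0.482 × 1.457 × 1.236 = 0.8680
  σ(X1,X4) = 0.369 × 1.457 × 0.979 = 0.5263
  σ(X2,X3) = 0.392 × 0.760 × 1.236 = 0.3682
  σ(X2,X4) = 0.164 × 0.760 × 0.979 = 0.1220
  σ(X3,X4) = 0.394 × 1.236 × 0.979 = 0.4768
σ²_T = Σσ²ᵢ + 2·Σσ_ij = 5.1866 + 2 × 3.0401 = 11.2668
α = (4/3)·(1 − 5.1866/11.2668) = 0.72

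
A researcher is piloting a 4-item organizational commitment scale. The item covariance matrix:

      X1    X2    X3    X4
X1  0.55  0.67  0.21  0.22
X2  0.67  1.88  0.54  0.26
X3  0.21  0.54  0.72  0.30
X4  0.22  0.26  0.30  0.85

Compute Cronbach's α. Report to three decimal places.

α = 0.698

Σσᵢ² = 0.55 + 1.88 + 0.72 + 0.85 = 4.00
Sum of off-diagonal covariances = 2.20
Var(T) = 4.00 + 2 × 2.20 = 8.40
α = (k/(k−1))·(1 − Σσᵢ²/Var(T)) = (4/3)·(1 − 4.00/8.40) = 0.698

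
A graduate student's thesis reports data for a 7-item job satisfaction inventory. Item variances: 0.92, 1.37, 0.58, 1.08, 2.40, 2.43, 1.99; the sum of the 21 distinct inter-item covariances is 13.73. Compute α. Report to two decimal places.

α = 0.84

Σσ²ᵢ = 0.92 + 1.37 + 0.58 + 1.08 + 2.40 + 2.43 + 1.99 = 10.77
Sum of distinct covariances = 13.73
σ²_T = Σσ²ᵢ + 2·Σcov = 10.77 + 2 × 13.73 = 38.23
α = (7/6)·(1 − 10.77/38.23) = 0.84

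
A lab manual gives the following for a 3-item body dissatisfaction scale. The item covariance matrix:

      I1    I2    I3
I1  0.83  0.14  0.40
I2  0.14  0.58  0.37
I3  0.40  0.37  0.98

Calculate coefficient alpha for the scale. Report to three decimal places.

Σσᵢ² = 0.83 + 0.58 + 0.98 = 2.39
Σ_{i<j} σ_ij = 0.91
Var(T) = 2.39 + 2 × 0.91 = 4.21
α = (k/(k−1))·(1 − Σσᵢ²/Var(T)) = (3/2)·(1 − 2.39/4.21) = 0.648

coefficient alpha = 0.648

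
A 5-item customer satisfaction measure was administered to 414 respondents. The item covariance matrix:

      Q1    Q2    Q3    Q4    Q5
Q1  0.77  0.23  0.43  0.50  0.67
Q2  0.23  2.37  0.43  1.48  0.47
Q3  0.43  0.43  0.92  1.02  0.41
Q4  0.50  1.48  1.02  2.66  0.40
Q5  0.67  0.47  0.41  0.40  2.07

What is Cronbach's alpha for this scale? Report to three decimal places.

Σσ²ᵢ = 0.77 + 2.37 + 0.92 + 2.66 + 2.07 = 8.79
Sum of off-diagonal covariances = 6.04
σ²_T = 8.79 + 2 × 6.04 = 20.87
α = (k/(k−1))·(1 − Σσ²ᵢ/σ²_T) = (5/4)·(1 − 8.79/20.87) = 0.724

α = 0.724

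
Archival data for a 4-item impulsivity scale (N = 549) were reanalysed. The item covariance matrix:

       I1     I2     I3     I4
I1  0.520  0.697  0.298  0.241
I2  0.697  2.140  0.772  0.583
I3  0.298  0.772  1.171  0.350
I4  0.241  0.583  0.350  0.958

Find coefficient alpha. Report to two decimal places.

Σσ²ᵢ = 0.520 + 2.140 + 1.171 + 0.958 = 4.789
Sum of off-diagonal covariances = 2.941
Var(T) = 4.789 + 2 × 2.941 = 10.671
α = (k/(k−1))·(1 − Σσ²ᵢ/Var(T)) = (4/3)·(1 − 4.789/10.671) = 0.73

α = 0.73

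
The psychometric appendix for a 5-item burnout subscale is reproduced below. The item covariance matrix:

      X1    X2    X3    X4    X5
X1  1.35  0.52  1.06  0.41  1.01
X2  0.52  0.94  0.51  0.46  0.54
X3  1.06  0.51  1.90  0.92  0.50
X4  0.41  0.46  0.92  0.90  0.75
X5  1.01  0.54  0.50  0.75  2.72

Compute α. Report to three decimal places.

α = 0.789

Σσᵢ² = 1.35 + 0.94 + 1.90 + 0.90 + 2.72 = 7.81
Sum of the distinct covariances = 6.68
σ²_total = 7.81 + 2 × 6.68 = 21.17
α = (k/(k−1))·(1 − Σσᵢ²/σ²_total) = (5/4)·(1 − 7.81/21.17) = 0.789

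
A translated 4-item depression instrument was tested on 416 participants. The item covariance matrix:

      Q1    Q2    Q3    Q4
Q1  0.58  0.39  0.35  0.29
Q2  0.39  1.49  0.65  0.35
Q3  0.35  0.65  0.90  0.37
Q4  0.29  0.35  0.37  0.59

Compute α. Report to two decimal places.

ΣVar(i) = 0.58 + 1.49 + 0.90 + 0.59 = 3.56
Σ_{i<j} σ_ij = 2.40
σ²_T = 3.56 + 2 × 2.40 = 8.36
α = (k/(k−1))·(1 − ΣVar(i)/σ²_T) = (4/3)·(1 − 3.56/8.36) = 0.77

α = 0.77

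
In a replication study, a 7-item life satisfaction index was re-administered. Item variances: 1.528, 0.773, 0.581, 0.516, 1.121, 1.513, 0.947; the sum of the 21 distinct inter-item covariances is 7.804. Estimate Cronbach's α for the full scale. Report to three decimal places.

Cronbach's α = 0.806

Σσ²ᵢ = 1.528 + 0.773 + 0.581 + 0.516 + 1.121 + 1.513 + 0.947 = 6.979
Sum of distinct covariances = 7.804
σ²_T = Σσ²ᵢ + 2·Σcov = 6.979 + 2 × 7.804 = 22.587
α = (7/6)·(1 − 6.979/22.587) = 0.806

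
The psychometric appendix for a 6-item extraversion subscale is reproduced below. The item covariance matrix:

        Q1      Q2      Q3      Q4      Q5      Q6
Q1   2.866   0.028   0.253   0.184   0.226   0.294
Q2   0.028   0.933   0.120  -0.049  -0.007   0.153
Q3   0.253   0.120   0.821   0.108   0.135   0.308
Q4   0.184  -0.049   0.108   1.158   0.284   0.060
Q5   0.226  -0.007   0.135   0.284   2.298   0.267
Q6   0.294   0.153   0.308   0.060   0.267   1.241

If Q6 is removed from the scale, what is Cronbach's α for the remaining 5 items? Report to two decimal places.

Cronbach's α = 0.30

Remaining items: Q1, Q2, Q3, Q4, Q5 (k = 5).
Σσᵢ² = 2.866 + 0.933 + 0.821 + 1.158 + 2.298 = 8.076
total variance = 8.076 + 2 × 1.282 = 10.640
α (item deleted) = (5/4)·(1 − 8.076/10.640) = 0.30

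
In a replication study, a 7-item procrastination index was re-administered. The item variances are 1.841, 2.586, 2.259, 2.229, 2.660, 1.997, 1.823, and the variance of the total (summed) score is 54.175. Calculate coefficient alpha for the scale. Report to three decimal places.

Σσᵢ² = 1.841 + 2.586 + 2.259 + 2.229 + 2.660 + 1.997 + 1.823 = 15.395
α = (k/(k−1))·(1 − Σσᵢ²/total variance) = (7/6)·(1 − 15.395/54.175) = 0.835

coefficient alpha = 0.835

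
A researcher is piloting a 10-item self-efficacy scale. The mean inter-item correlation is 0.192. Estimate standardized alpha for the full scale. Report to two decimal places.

Standardized α = k·r̄ / (1 + (k−1)·r̄) = 10 × 0.192 / (1 + 9 × 0.192)
  = 1.9200 / 2.7280 = 0.70

standardized alpha = 0.70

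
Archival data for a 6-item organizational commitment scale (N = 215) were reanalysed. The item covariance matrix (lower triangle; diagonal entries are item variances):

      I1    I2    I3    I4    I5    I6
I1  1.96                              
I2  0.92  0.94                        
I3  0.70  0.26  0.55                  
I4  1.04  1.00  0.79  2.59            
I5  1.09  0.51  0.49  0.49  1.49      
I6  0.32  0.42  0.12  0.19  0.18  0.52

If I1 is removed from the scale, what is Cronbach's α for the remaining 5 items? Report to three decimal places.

Remaining items: I2, I3, I4, I5, I6 (k = 5).
Σσ²ᵢ = 0.94 + 0.55 + 2.59 + 1.49 + 0.52 = 6.09
σ²_T = 6.09 + 2 × 4.45 = 14.99
α (item deleted) = (5/4)·(1 − 6.09/14.99) = 0.742

Cronbach's α = 0.742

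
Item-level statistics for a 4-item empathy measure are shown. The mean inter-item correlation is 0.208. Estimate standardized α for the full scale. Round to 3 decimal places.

standardized α = 0.512

Standardized α = k·r̄ / (1 + (k−1)·r̄) = 4 × 0.208 / (1 + 3 × 0.208)
  = 0.8320 / 1.6240 = 0.512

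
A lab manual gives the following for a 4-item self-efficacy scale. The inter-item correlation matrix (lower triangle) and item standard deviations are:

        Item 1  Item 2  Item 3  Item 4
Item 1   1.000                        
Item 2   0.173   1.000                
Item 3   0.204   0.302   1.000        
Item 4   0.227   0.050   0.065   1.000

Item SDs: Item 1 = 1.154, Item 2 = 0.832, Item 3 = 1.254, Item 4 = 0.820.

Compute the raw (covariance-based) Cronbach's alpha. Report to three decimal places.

Cronbach's alpha = 0.451

Σσ²ᵢ = 1.154² + 0.832² + 1.254² + 0.820² = 4.2689
Covariances σ_ij = r_ij · s_i · s_j:
  σ(Item 1,Item 2) = 0.173 × 1.154 × 0.832 = 0.1661
  σ(Item 1,Item 3) = 0.204 × 1.154 × 1.254 = 0.2952
  σ(Item 1,Item 4) = 0.227 × 1.154 × 0.820 = 0.2148
  σ(Item 2,Item 3) = 0.302 × 0.832 × 1.254 = 0.3151
  σ(Item 2,Item 4) = 0.050 × 0.832 × 0.820 = 0.0341
  σ(Item 3,Item 4) = 0.065 × 1.254 × 0.820 = 0.0668
σ²_T = Σσ²ᵢ + 2·Σσ_ij = 4.2689 + 2 × 1.0921 = 6.4531
α = (4/3)·(1 − 4.2689/6.4531) = 0.451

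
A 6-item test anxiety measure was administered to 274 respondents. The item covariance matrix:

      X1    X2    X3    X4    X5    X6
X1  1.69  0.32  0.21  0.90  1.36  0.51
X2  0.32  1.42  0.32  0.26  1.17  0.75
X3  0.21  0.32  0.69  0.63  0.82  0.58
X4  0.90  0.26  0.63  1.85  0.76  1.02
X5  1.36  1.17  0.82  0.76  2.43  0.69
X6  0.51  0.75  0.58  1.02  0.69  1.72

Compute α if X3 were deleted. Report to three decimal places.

Remaining items: X1, X2, X4, X5, X6 (k = 5).
ΣVar(i) = 1.69 + 1.42 + 1.85 + 2.43 + 1.72 = 9.11
Var(T) = 9.11 + 2 × 7.74 = 24.59
α (item deleted) = (5/4)·(1 − 9.11/24.59) = 0.787

α = 0.787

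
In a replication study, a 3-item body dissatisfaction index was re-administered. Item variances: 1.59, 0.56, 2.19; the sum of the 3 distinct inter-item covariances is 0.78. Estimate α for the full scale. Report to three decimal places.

α = 0.397

sum of item variances = 1.59 + 0.56 + 2.19 = 4.34
Sum of distinct covariances = 0.78
σ²_total = sum of item variances + 2·Σcov = 4.34 + 2 × 0.78 = 5.90
α = (3/2)·(1 − 4.34/5.90) = 0.397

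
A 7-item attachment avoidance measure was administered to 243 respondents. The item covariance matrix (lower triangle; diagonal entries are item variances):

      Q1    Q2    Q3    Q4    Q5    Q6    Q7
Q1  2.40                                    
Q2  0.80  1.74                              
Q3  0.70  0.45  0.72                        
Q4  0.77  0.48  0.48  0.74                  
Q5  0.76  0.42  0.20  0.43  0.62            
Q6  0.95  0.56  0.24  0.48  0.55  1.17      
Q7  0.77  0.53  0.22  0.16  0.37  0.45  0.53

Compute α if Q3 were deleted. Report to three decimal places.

Remaining items: Q1, Q2, Q4, Q5, Q6, Q7 (k = 6).
Σσᵢ² = 2.40 + 1.74 + 0.74 + 0.62 + 1.17 + 0.53 = 7.20
σ²_T = 7.20 + 2 × 8.48 = 24.16
α (item deleted) = (6/5)·(1 − 7.20/24.16) = 0.842

α = 0.842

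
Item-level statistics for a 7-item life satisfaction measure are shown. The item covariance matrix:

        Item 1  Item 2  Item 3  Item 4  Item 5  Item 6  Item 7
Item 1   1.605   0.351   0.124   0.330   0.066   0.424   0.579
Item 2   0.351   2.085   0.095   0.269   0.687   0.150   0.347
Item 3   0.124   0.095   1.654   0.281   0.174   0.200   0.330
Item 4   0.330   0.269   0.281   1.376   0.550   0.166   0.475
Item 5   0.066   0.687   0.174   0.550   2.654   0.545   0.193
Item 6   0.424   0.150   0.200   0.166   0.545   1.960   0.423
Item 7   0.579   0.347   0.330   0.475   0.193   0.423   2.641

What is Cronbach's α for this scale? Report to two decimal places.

Cronbach's α = 0.57

Σσ²ᵢ = 1.605 + 2.085 + 1.654 + 1.376 + 2.654 + 1.960 + 2.641 = 13.975
Sum of off-diagonal covariances = 6.759
Var(T) = 13.975 + 2 × 6.759 = 27.493
α = (k/(k−1))·(1 − Σσ²ᵢ/Var(T)) = (7/6)·(1 − 13.975/27.493) = 0.57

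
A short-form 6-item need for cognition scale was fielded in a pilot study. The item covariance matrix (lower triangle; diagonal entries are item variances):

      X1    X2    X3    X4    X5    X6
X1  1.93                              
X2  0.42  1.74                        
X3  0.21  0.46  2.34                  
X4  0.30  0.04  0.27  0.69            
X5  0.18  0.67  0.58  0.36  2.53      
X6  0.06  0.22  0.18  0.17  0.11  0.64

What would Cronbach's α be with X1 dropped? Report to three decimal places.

Remaining items: X2, X3, X4, X5, X6 (k = 5).
Σσ²ᵢ = 1.74 + 2.34 + 0.69 + 2.53 + 0.64 = 7.94
σ²_T = 7.94 + 2 × 3.06 = 14.06
α (item deleted) = (5/4)·(1 − 7.94/14.06) = 0.544

Cronbach's α = 0.544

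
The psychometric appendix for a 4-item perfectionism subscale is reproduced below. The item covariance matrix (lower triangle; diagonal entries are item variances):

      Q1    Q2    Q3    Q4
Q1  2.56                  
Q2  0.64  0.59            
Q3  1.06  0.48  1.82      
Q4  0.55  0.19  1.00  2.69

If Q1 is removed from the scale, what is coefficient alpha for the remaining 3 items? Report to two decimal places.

coefficient alpha = 0.59

Remaining items: Q2, Q3, Q4 (k = 3).
Σσᵢ² = 0.59 + 1.82 + 2.69 = 5.10
total variance = 5.10 + 2 × 1.67 = 8.44
α (item deleted) = (3/2)·(1 − 5.10/8.44) = 0.59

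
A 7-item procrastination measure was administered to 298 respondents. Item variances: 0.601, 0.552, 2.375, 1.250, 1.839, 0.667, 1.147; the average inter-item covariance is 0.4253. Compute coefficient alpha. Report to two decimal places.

sum of item variances = 0.601 + 0.552 + 2.375 + 1.250 + 1.839 + 0.667 + 1.147 = 8.431
Sum of the 21 distinct covariances = 21 × 0.4253 = 8.9313
σ²_total = sum of item variances + 2·Σcov = 8.431 + 2 × 8.9313 = 26.2936
α = (7/6)·(1 − 8.431/26.2936) = 0.79

α = 0.79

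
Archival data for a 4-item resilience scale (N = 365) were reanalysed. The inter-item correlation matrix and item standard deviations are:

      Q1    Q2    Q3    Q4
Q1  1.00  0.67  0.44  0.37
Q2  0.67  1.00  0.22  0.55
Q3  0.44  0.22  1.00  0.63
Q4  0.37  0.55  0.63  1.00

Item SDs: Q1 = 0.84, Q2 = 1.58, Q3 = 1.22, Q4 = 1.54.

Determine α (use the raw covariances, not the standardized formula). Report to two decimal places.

α = 0.77

Σσ²ᵢ = 0.84² + 1.58² + 1.22² + 1.54² = 7.0620
Covariances σ_ij = r_ij · s_i · s_j:
  σ(Q1,Q2) = 0.67 × 0.84 × 1.58 = 0.8892
  σ(Q1,Q3) = 0.44 × 0.84 × 1.22 = 0.4509
  σ(Q1,Q4) = 0.37 × 0.84 × 1.54 = 0.4786
  σ(Q2,Q3) = 0.22 × 1.58 × 1.22 = 0.4241
  σ(Q2,Q4) = 0.55 × 1.58 × 1.54 = 1.3383
  σ(Q3,Q4) = 0.63 × 1.22 × 1.54 = 1.1836
σ²_T = Σσ²ᵢ + 2·Σσ_ij = 7.0620 + 2 × 4.7647 = 16.5914
α = (4/3)·(1 − 7.0620/16.5914) = 0.77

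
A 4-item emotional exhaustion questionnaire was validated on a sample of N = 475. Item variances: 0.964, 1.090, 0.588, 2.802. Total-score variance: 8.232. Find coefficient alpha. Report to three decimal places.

sum of item variances = 0.964 + 1.090 + 0.588 + 2.802 = 5.444
α = (k/(k−1))·(1 − sum of item variances/Var(T)) = (4/3)·(1 − 5.444/8.232) = 0.452

α = 0.452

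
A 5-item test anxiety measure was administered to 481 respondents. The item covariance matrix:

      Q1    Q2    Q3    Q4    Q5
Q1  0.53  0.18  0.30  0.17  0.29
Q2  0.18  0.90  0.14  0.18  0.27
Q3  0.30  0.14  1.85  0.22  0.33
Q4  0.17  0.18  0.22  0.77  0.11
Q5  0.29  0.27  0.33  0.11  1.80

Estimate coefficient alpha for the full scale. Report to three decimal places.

Σσᵢ² = 0.53 + 0.90 + 1.85 + 0.77 + 1.80 = 5.85
Σ_{i<j} σ_ij = 2.19
σ²_total = 5.85 + 2 × 2.19 = 10.23
α = (k/(k−1))·(1 − Σσᵢ²/σ²_total) = (5/4)·(1 − 5.85/10.23) = 0.535

α = 0.535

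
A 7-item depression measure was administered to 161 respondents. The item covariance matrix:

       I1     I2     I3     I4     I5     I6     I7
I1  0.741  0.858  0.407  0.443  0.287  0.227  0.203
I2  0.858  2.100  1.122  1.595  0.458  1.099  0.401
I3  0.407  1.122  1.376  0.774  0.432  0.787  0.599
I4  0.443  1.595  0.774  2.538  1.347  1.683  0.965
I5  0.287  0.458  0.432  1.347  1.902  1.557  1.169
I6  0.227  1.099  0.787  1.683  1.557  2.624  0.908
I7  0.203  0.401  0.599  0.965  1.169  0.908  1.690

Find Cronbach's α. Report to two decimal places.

Cronbach's α = 0.85

Σσᵢ² = 0.741 + 2.100 + 1.376 + 2.538 + 1.902 + 2.624 + 1.690 = 12.971
Sum of off-diagonal covariances = 17.321
total variance = 12.971 + 2 × 17.321 = 47.613
α = (k/(k−1))·(1 − Σσᵢ²/total variance) = (7/6)·(1 − 12.971/47.613) = 0.85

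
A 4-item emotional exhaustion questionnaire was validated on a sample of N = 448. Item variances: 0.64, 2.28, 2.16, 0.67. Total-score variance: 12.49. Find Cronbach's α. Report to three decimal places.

α = 0.720

Σσ²ᵢ = 0.64 + 2.28 + 2.16 + 0.67 = 5.75
α = (k/(k−1))·(1 − Σσ²ᵢ/σ²_T) = (4/3)·(1 − 5.75/12.49) = 0.720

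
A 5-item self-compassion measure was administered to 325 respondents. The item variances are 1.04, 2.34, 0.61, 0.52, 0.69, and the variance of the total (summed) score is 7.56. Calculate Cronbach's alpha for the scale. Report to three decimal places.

Σσᵢ² = 1.04 + 2.34 + 0.61 + 0.52 + 0.69 = 5.20
α = (k/(k−1))·(1 − Σσᵢ²/total variance) = (5/4)·(1 − 5.20/7.56) = 0.390

Cronbach's alpha = 0.390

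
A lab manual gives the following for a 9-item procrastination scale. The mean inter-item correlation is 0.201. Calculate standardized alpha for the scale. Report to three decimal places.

standardized alpha = 0.694

Standardized α = k·r̄ / (1 + (k−1)·r̄) = 9 × 0.201 / (1 + 8 × 0.201)
  = 1.8090 / 2.6080 = 0.694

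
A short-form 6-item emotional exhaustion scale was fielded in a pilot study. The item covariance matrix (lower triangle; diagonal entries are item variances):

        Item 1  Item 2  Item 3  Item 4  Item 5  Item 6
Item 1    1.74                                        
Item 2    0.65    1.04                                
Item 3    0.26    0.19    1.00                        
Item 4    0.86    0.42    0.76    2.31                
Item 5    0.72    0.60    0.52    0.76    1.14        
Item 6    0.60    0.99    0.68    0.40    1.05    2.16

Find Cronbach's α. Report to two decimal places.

ΣVar(i) = 1.74 + 1.04 + 1.00 + 2.31 + 1.14 + 2.16 = 9.39
Σ_{i<j} σ_ij = 9.46
σ²_total = 9.39 + 2 × 9.46 = 28.31
α = (k/(k−1))·(1 − ΣVar(i)/σ²_total) = (6/5)·(1 − 9.39/28.31) = 0.80

α = 0.80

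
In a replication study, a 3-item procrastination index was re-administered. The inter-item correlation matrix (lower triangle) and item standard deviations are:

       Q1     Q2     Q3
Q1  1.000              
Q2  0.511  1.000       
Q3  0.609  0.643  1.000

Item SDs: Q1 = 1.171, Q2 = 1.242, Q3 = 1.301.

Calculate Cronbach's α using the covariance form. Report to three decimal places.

Σσ²ᵢ = 1.171² + 1.242² + 1.301² = 4.6064
Covariances σ_ij = r_ij · s_i · s_j:
  σ(Q1,Q2) = 0.511 × 1.171 × 1.242 = 0.7432
  σ(Q1,Q3) = 0.609 × 1.171 × 1.301 = 0.9278
  σ(Q2,Q3) = 0.643 × 1.242 × 1.301 = 1.0390
σ²_T = Σσ²ᵢ + 2·Σσ_ij = 4.6064 + 2 × 2.7100 = 10.0264
α = (3/2)·(1 − 4.6064/10.0264) = 0.811

Cronbach's α = 0.811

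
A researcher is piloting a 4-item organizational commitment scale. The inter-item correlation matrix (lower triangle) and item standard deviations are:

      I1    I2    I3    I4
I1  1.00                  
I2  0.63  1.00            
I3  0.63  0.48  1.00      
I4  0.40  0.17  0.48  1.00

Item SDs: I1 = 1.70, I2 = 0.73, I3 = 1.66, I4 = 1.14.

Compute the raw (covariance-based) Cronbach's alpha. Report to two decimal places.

Σσ²ᵢ = 1.70² + 0.73² + 1.66² + 1.14² = 7.4781
Covariances σ_ij = r_ij · s_i · s_j:
  σ(I1,I2) = 0.63 × 1.70 × 0.73 = 0.7818
  σ(I1,I3) = 0.63 × 1.70 × 1.66 = 1.7779
  σ(I1,I4) = 0.40 × 1.70 × 1.14 = 0.7752
  σ(I2,I3) = 0.48 × 0.73 × 1.66 = 0.5817
  σ(I2,I4) = 0.17 × 0.73 × 1.14 = 0.1415
  σ(I3,I4) = 0.48 × 1.66 × 1.14 = 0.9084
σ²_T = Σσ²ᵢ + 2·Σσ_ij = 7.4781 + 2 × 4.9665 = 17.4111
α = (4/3)·(1 − 7.4781/17.4111) = 0.76

α = 0.76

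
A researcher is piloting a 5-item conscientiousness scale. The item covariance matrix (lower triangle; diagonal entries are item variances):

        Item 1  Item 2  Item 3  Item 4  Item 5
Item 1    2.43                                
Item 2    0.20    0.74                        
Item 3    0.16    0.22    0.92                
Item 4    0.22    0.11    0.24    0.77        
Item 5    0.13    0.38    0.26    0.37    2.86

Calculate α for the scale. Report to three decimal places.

Σσᵢ² = 2.43 + 0.74 + 0.92 + 0.77 + 2.86 = 7.72
Sum of the distinct covariances = 2.29
total variance = 7.72 + 2 × 2.29 = 12.30
α = (k/(k−1))·(1 − Σσᵢ²/total variance) = (5/4)·(1 − 7.72/12.30) = 0.465

α = 0.465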